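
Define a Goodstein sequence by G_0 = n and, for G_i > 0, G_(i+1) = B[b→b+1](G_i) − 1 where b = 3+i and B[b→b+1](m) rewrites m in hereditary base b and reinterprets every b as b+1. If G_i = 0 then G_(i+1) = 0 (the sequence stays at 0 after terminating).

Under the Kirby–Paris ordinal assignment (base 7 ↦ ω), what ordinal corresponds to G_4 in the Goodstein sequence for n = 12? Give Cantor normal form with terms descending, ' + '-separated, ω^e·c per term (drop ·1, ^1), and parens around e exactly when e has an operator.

ω^2

i=0: 12 = 3^2 + 3 (b=3); 3→4: 4^2 + 4 = 20; 20−1 = 19
i=1: 19 = 4^2 + 3 (b=4); 4→5: 5^2 + 3 = 28; 28−1 = 27
i=2: 27 = 5^2 + 2 (b=5); 5→6: 6^2 + 2 = 38; 38−1 = 37
i=3: 37 = 6^2 + 1 (b=6); 6→7: 7^2 + 1 = 50; 50−1 = 49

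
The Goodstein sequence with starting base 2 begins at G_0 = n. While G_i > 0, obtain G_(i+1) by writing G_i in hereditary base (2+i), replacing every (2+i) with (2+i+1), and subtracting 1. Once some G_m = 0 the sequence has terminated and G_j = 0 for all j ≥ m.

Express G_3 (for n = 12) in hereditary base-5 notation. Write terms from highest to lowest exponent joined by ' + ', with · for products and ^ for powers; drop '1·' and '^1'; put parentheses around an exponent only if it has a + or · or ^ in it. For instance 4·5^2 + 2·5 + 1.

5^(5 + 1) + 2·5^2 + 2·5

base 2: 12 = 2^(2 + 1) + 2^2; at 3: 3^(3 + 1) + 3^3 = 108; next = 107
base 3: 107 = 3^(3 + 1) + 2·3^2 + 2·3 + 2; at 4: 4^(4 + 1) + 2·4^2 + 2·4 + 2 = 1066; next = 1065
base 4: 1065 = 4^(4 + 1) + 2·4^2 + 2·4 + 1; at 5: 5^(5 + 1) + 2·5^2 + 2·5 + 1 = 15686; next = 15685
base 5: 15685 = 5^(5 + 1) + 2·5^2 + 2·5; at 6: 6^(6 + 1) + 2·6^2 + 2·6 = 280020; next = 280019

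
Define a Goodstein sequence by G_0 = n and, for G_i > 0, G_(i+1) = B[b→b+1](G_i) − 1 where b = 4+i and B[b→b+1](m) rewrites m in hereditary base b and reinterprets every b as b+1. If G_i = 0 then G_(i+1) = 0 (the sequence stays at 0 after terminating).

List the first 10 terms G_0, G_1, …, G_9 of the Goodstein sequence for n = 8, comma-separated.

base 4: 8 = 2·4; at 5: 2·5 = 10; next = 9
base 5: 9 = 5 + 4; at 6: 6 + 4 = 10; next = 9
base 6: 9 = 6 + 3; at 7: 7 + 3 = 10; next = 9
base 7: 9 = 7 + 2; at 8: 8 + 2 = 10; next = 9
base 8: 9 = 8 + 1; at 9: 9 + 1 = 10; next = 9
base 9: 9 = 9; at 10: 10 = 10; next = 9
base 10: 9 = 9; at 11: 9 = 9; next = 8
base 11: 8 = 8; at 12: 8 = 8; next = 7
base 12: 7 = 7; at 13: 7 = 7; next = 6

8, 9, 9, 9, 9, 9, 9, 8, 7, 6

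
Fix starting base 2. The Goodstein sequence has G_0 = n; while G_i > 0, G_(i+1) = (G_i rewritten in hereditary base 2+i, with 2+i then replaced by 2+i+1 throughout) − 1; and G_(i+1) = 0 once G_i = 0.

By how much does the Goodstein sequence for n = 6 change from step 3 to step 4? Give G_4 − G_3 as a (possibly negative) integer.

G_0 = 6. HB_2(6) = 2^2 + 2. Bump = 30. G_1 = 29.
G_1 = 29. HB_3(29) = 3^3 + 2. Bump = 258. G_2 = 257.
G_2 = 257. HB_4(257) = 4^4 + 1. Bump = 3126. G_3 = 3125.
G_3 = 3125. HB_5(3125) = 5^5. Bump = 46656. G_4 = 46655.

43530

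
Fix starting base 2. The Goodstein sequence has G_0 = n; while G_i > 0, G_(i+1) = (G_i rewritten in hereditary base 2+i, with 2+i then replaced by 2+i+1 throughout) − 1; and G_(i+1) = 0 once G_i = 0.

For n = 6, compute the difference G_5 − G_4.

base 2: 6 = 2^2 + 2; at 3: 3^3 + 3 = 30; next = 29
base 3: 29 = 3^3 + 2; at 4: 4^4 + 2 = 258; next = 257
base 4: 257 = 4^4 + 1; at 5: 5^5 + 1 = 3126; next = 3125
base 5: 3125 = 5^5; at 6: 6^6 = 46656; next = 46655
base 6: 46655 = 5·6^5 + 5·6^4 + 5·6^3 + 5·6^2 + 5·6 + 5; at 7: 5·7^5 + 5·7^4 + 5·7^3 + 5·7^2 + 5·7 + 5 = 98040; next = 98039

51384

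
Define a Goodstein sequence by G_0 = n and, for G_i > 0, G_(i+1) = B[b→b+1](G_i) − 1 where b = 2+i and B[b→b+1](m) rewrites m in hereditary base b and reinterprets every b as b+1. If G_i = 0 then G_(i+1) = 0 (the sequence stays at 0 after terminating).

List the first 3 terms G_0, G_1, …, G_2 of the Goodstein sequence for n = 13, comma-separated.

i=0: 13 = 2^(2 + 1) + 2^2 + 1 (b=2); 2→3: 3^(3 + 1) + 3^3 + 1 = 109; 109−1 = 108
i=1: 108 = 3^(3 + 1) + 3^3 (b=3); 3→4: 4^(4 + 1) + 4^4 = 1280; 1280−1 = 1279

13, 108, 1279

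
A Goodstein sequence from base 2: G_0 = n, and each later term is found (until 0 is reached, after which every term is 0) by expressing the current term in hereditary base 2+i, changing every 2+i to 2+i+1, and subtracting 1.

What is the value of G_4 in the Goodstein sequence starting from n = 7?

46657

G_0 = 7. HB_2(7) = 2^2 + 2 + 1. Bump = 31. G_1 = 30.
G_1 = 30. HB_3(30) = 3^3 + 3. Bump = 260. G_2 = 259.
G_2 = 259. HB_4(259) = 4^4 + 3. Bump = 3128. G_3 = 3127.
G_3 = 3127. HB_5(3127) = 5^5 + 2. Bump = 46658. G_4 = 46657.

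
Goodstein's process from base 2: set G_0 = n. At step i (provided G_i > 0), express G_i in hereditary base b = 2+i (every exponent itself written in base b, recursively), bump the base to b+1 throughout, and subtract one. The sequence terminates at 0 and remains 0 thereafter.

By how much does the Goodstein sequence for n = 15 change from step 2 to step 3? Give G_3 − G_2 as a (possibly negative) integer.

step 0: 15 = 2^(2 + 1) + 2^2 + 2 + 1; sub 3 for 2: 3^(3 + 1) + 3^3 + 3 + 1; = 112; G_1 = 112−1 = 111
step 1: 111 = 3^(3 + 1) + 3^3 + 3; sub 4 for 3: 4^(4 + 1) + 4^4 + 4; = 1284; G_2 = 1284−1 = 1283
step 2: 1283 = 4^(4 + 1) + 4^4 + 3; sub 5 for 4: 5^(5 + 1) + 5^5 + 3; = 18753; G_3 = 18753−1 = 18752

17469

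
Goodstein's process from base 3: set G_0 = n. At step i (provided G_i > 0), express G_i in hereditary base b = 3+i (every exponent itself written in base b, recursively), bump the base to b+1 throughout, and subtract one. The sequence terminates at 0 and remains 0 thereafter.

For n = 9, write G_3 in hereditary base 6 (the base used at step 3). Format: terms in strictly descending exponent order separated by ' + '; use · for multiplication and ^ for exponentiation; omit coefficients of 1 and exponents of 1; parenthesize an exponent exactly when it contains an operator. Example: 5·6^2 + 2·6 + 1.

3·6 + 1

G_0 = 9. HB_3(9) = 3^2. Bump = 16. G_1 = 15.
G_1 = 15. HB_4(15) = 3·4 + 3. Bump = 18. G_2 = 17.
G_2 = 17. HB_5(17) = 3·5 + 2. Bump = 20. G_3 = 19.
G_3 = 19. HB_6(19) = 3·6 + 1. Bump = 22. G_4 = 21.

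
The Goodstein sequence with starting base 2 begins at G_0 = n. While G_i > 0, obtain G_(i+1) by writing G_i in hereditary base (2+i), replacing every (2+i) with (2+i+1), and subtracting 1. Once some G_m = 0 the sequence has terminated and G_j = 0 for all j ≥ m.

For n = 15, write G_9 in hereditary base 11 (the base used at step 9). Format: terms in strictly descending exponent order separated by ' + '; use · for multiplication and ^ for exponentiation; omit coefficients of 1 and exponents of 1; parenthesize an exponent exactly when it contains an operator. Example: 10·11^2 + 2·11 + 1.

11^(11 + 1) + 7·11^7 + 7·11^6 + 7·11^5 + 7·11^4 + 7·11^3 + 7·11^2 + 7·11 + 4

base 2: 15 = 2^(2 + 1) + 2^2 + 2 + 1; at 3: 3^(3 + 1) + 3^3 + 3 + 1 = 112; next = 111
base 3: 111 = 3^(3 + 1) + 3^3 + 3; at 4: 4^(4 + 1) + 4^4 + 4 = 1284; next = 1283
base 4: 1283 = 4^(4 + 1) + 4^4 + 3; at 5: 5^(5 + 1) + 5^5 + 3 = 18753; next = 18752
base 5: 18752 = 5^(5 + 1) + 5^5 + 2; at 6: 6^(6 + 1) + 6^6 + 2 = 326594; next = 326593
base 6: 326593 = 6^(6 + 1) + 6^6 + 1; at 7: 7^(7 + 1) + 7^7 + 1 = 6588345; next = 6588344
base 7: 6588344 = 7^(7 + 1) + 7^7; at 8: 8^(8 + 1) + 8^8 = 150994944; next = 150994943
base 8: 150994943 = 8^(8 + 1) + 7·8^7 + 7·8^6 + 7·8^5 + 7·8^4 + 7·8^3 + 7·8^2 + 7·8 + 7; at 9: 9^(9 + 1) + 7·9^7 + 7·9^6 + 7·9^5 + 7·9^4 + 7·9^3 + 7·9^2 + 7·9 + 7 = 3524450281; next = 3524450280
base 9: 3524450280 = 9^(9 + 1) + 7·9^7 + 7·9^6 + 7·9^5 + 7·9^4 + 7·9^3 + 7·9^2 + 7·9 + 6; at 10: 10^(10 + 1) + 7·10^7 + 7·10^6 + 7·10^5 + 7·10^4 + 7·10^3 + 7·10^2 + 7·10 + 6 = 100077777776; next = 100077777775
base 10: 100077777775 = 10^(10 + 1) + 7·10^7 + 7·10^6 + 7·10^5 + 7·10^4 + 7·10^3 + 7·10^2 + 7·10 + 5; at 11: 11^(11 + 1) + 7·11^7 + 7·11^6 + 7·11^5 + 7·11^4 + 7·11^3 + 7·11^2 + 7·11 + 5 = 3138578427935; next = 3138578427934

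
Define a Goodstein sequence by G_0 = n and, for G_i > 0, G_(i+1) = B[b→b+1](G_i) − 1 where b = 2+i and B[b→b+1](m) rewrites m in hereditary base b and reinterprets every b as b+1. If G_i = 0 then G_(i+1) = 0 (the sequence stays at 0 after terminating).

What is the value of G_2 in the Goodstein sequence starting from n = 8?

step 0: 8 = 2^(2 + 1); sub 3 for 2: 3^(3 + 1); = 81; G_1 = 81−1 = 80
step 1: 80 = 2·3^3 + 2·3^2 + 2·3 + 2; sub 4 for 3: 2·4^4 + 2·4^2 + 2·4 + 2; = 554; G_2 = 554−1 = 553

553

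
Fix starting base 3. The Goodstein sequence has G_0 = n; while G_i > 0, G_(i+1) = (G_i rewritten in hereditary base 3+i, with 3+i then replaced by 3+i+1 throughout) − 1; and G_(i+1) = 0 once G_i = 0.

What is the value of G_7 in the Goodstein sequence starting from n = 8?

(0) 8|_3 = 2·3 + 2 ↦ 2·4 + 2|_4 = 10 ⇒ 9
(1) 9|_4 = 2·4 + 1 ↦ 2·5 + 1|_5 = 11 ⇒ 10
(2) 10|_5 = 2·5 ↦ 2·6|_6 = 12 ⇒ 11
(3) 11|_6 = 6 + 5 ↦ 7 + 5|_7 = 12 ⇒ 11
(4) 11|_7 = 7 + 4 ↦ 8 + 4|_8 = 12 ⇒ 11
(5) 11|_8 = 8 + 3 ↦ 9 + 3|_9 = 12 ⇒ 11
(6) 11|_9 = 9 + 2 ↦ 10 + 2|_10 = 12 ⇒ 11
(7) 11|_10 = 10 + 1 ↦ 11 + 1|_11 = 12 ⇒ 11

11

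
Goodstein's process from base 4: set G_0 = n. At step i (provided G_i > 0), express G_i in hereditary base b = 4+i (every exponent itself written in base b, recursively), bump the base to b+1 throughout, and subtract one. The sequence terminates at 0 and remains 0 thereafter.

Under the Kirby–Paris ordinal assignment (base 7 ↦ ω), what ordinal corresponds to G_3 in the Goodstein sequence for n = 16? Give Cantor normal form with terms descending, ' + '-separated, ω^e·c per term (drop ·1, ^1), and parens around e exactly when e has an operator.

ω·4 + 2

G_0 = 16. HB_4(16) = 4^2. Bump = 25. G_1 = 24.
G_1 = 24. HB_5(24) = 4·5 + 4. Bump = 28. G_2 = 27.
G_2 = 27. HB_6(27) = 4·6 + 3. Bump = 31. G_3 = 30.
G_3 = 30. HB_7(30) = 4·7 + 2. Bump = 34. G_4 = 33.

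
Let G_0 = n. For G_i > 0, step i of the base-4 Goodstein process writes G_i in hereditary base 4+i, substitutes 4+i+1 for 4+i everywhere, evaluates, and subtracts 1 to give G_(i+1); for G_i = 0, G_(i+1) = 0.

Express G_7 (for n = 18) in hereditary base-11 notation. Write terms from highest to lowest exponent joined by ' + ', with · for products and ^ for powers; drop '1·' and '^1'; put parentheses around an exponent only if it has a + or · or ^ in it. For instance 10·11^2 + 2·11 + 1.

base 4: 18 = 4^2 + 2; at 5: 5^2 + 2 = 27; next = 26
base 5: 26 = 5^2 + 1; at 6: 6^2 + 1 = 37; next = 36
base 6: 36 = 6^2; at 7: 7^2 = 49; next = 48
base 7: 48 = 6·7 + 6; at 8: 6·8 + 6 = 54; next = 53
base 8: 53 = 6·8 + 5; at 9: 6·9 + 5 = 59; next = 58
base 9: 58 = 6·9 + 4; at 10: 6·10 + 4 = 64; next = 63
base 10: 63 = 6·10 + 3; at 11: 6·11 + 3 = 69; next = 68

6·11 + 2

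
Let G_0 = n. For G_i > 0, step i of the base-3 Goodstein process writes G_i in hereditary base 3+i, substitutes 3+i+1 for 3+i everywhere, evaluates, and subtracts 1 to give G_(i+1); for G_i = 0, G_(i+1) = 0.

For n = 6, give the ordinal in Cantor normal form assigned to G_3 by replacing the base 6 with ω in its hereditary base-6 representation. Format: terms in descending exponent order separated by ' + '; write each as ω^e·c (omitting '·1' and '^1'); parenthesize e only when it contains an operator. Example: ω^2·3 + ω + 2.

(0) 6|_3 = 2·3 ↦ 2·4|_4 = 8 ⇒ 7
(1) 7|_4 = 4 + 3 ↦ 5 + 3|_5 = 8 ⇒ 7
(2) 7|_5 = 5 + 2 ↦ 6 + 2|_6 = 8 ⇒ 7
(3) 7|_6 = 6 + 1 ↦ 7 + 1|_7 = 8 ⇒ 7

ω + 1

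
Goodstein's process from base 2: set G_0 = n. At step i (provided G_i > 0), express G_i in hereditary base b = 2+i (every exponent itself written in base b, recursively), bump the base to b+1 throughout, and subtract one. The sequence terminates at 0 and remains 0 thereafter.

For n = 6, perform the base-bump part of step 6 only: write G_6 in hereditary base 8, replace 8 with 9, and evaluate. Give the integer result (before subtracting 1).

[0] 6 ≡ 2^2 + 2 (base 2). Lift 3: 30. −1: 29.
[1] 29 ≡ 3^3 + 2 (base 3). Lift 4: 258. −1: 257.
[2] 257 ≡ 4^4 + 1 (base 4). Lift 5: 3126. −1: 3125.
[3] 3125 ≡ 5^5 (base 5). Lift 6: 46656. −1: 46655.
[4] 46655 ≡ 5·6^5 + 5·6^4 + 5·6^3 + 5·6^2 + 5·6 + 5 (base 6). Lift 7: 98040. −1: 98039.
[5] 98039 ≡ 5·7^5 + 5·7^4 + 5·7^3 + 5·7^2 + 5·7 + 4 (base 7). Lift 8: 187244. −1: 187243.
[6] 187243 ≡ 5·8^5 + 5·8^4 + 5·8^3 + 5·8^2 + 5·8 + 3 (base 8). Lift 9: 332148. −1: 332147.

332148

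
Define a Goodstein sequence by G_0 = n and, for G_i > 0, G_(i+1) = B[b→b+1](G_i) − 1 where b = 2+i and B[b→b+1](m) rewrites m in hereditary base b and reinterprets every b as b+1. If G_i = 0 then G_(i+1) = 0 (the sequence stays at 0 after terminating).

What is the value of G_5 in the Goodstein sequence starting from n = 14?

5862840

G_0=14  [base 2] 2^(2 + 1) + 2^2 + 2  →[2↦3]→  3^(3 + 1) + 3^3 + 3 = 111  −1 ⇒ G_1=110
G_1=110  [base 3] 3^(3 + 1) + 3^3 + 2  →[3↦4]→  4^(4 + 1) + 4^4 + 2 = 1282  −1 ⇒ G_2=1281
G_2=1281  [base 4] 4^(4 + 1) + 4^4 + 1  →[4↦5]→  5^(5 + 1) + 5^5 + 1 = 18751  −1 ⇒ G_3=18750
G_3=18750  [base 5] 5^(5 + 1) + 5^5  →[5↦6]→  6^(6 + 1) + 6^6 = 326592  −1 ⇒ G_4=326591
G_4=326591  [base 6] 6^(6 + 1) + 5·6^5 + 5·6^4 + 5·6^3 + 5·6^2 + 5·6 + 5  →[6↦7]→  7^(7 + 1) + 5·7^5 + 5·7^4 + 5·7^3 + 5·7^2 + 5·7 + 5 = 5862841  −1 ⇒ G_5=5862840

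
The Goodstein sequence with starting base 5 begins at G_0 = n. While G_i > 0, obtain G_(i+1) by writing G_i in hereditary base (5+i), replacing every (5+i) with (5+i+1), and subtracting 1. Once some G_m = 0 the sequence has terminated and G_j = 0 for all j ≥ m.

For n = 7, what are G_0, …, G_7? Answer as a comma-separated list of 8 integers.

7 —HB5→ 5 + 2 —bump→ 6 + 2 = 8 —(−1)→ 7
7 —HB6→ 6 + 1 —bump→ 7 + 1 = 8 —(−1)→ 7
7 —HB7→ 7 —bump→ 8 = 8 —(−1)→ 7
7 —HB8→ 7 —bump→ 7 = 7 —(−1)→ 6
6 —HB9→ 6 —bump→ 6 = 6 —(−1)→ 5
5 —HB10→ 5 —bump→ 5 = 5 —(−1)→ 4
4 —HB11→ 4 —bump→ 4 = 4 —(−1)→ 3

7, 7, 7, 7, 6, 5, 4, 3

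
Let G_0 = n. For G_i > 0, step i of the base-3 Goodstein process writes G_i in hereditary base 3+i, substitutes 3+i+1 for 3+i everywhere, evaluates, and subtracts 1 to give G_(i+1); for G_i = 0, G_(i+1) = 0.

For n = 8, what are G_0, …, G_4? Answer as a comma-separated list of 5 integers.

8, 9, 10, 11, 11

G_0=8  [base 3] 2·3 + 2  →[3↦4]→  2·4 + 2 = 10  −1 ⇒ G_1=9
G_1=9  [base 4] 2·4 + 1  →[4↦5]→  2·5 + 1 = 11  −1 ⇒ G_2=10
G_2=10  [base 5] 2·5  →[5↦6]→  2·6 = 12  −1 ⇒ G_3=11
G_3=11  [base 6] 6 + 5  →[6↦7]→  7 + 5 = 12  −1 ⇒ G_4=11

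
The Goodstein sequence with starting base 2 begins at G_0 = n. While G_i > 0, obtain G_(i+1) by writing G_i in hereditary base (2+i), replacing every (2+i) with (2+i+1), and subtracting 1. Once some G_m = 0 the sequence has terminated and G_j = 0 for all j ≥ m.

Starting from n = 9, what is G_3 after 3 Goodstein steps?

step 0: 9 = 2^(2 + 1) + 1; sub 3 for 2: 3^(3 + 1) + 1; = 82; G_1 = 82−1 = 81
step 1: 81 = 3^(3 + 1); sub 4 for 3: 4^(4 + 1); = 1024; G_2 = 1024−1 = 1023
step 2: 1023 = 3·4^4 + 3·4^3 + 3·4^2 + 3·4 + 3; sub 5 for 4: 3·5^5 + 3·5^3 + 3·5^2 + 3·5 + 3; = 9843; G_3 = 9843−1 = 9842
step 3: 9842 = 3·5^5 + 3·5^3 + 3·5^2 + 3·5 + 2; sub 6 for 5: 3·6^6 + 3·6^3 + 3·6^2 + 3·6 + 2; = 140744; G_4 = 140744−1 = 140743

9842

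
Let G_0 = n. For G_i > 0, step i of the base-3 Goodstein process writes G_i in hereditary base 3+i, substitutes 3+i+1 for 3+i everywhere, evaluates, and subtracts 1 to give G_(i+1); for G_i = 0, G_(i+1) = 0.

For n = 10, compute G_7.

39

base 3: 10 = 3^2 + 1; at 4: 4^2 + 1 = 17; next = 16
base 4: 16 = 4^2; at 5: 5^2 = 25; next = 24
base 5: 24 = 4·5 + 4; at 6: 4·6 + 4 = 28; next = 27
base 6: 27 = 4·6 + 3; at 7: 4·7 + 3 = 31; next = 30
base 7: 30 = 4·7 + 2; at 8: 4·8 + 2 = 34; next = 33
base 8: 33 = 4·8 + 1; at 9: 4·9 + 1 = 37; next = 36
base 9: 36 = 4·9; at 10: 4·10 = 40; next = 39
base 10: 39 = 3·10 + 9; at 11: 3·11 + 9 = 42; next = 41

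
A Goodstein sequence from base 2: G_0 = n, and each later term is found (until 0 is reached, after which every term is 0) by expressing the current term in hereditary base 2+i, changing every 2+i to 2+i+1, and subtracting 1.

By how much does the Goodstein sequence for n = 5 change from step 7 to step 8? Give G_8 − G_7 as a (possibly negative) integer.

871

(0) 5|_2 = 2^2 + 1 ↦ 3^3 + 1|_3 = 28 ⇒ 27
(1) 27|_3 = 3^3 ↦ 4^4|_4 = 256 ⇒ 255
(2) 255|_4 = 3·4^3 + 3·4^2 + 3·4 + 3 ↦ 3·5^3 + 3·5^2 + 3·5 + 3|_5 = 468 ⇒ 467
(3) 467|_5 = 3·5^3 + 3·5^2 + 3·5 + 2 ↦ 3·6^3 + 3·6^2 + 3·6 + 2|_6 = 776 ⇒ 775
(4) 775|_6 = 3·6^3 + 3·6^2 + 3·6 + 1 ↦ 3·7^3 + 3·7^2 + 3·7 + 1|_7 = 1198 ⇒ 1197
(5) 1197|_7 = 3·7^3 + 3·7^2 + 3·7 ↦ 3·8^3 + 3·8^2 + 3·8|_8 = 1752 ⇒ 1751
(6) 1751|_8 = 3·8^3 + 3·8^2 + 2·8 + 7 ↦ 3·9^3 + 3·9^2 + 2·9 + 7|_9 = 2455 ⇒ 2454
(7) 2454|_9 = 3·9^3 + 3·9^2 + 2·9 + 6 ↦ 3·10^3 + 3·10^2 + 2·10 + 6|_10 = 3326 ⇒ 3325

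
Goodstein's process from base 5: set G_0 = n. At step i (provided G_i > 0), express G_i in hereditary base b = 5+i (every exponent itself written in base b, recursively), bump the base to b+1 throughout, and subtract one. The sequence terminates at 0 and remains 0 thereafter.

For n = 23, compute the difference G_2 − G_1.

base 5: 23 = 4·5 + 3; at 6: 4·6 + 3 = 27; next = 26
base 6: 26 = 4·6 + 2; at 7: 4·7 + 2 = 30; next = 29

3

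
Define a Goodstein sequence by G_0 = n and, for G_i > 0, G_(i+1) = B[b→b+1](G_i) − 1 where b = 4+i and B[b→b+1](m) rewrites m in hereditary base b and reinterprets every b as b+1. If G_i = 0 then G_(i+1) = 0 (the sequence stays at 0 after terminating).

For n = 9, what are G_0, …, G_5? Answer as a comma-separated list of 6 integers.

G_0 = 9. HB_4(9) = 2·4 + 1. Bump = 11. G_1 = 10.
G_1 = 10. HB_5(10) = 2·5. Bump = 12. G_2 = 11.
G_2 = 11. HB_6(11) = 6 + 5. Bump = 12. G_3 = 11.
G_3 = 11. HB_7(11) = 7 + 4. Bump = 12. G_4 = 11.
G_4 = 11. HB_8(11) = 8 + 3. Bump = 12. G_5 = 11.

9, 10, 11, 11, 11, 11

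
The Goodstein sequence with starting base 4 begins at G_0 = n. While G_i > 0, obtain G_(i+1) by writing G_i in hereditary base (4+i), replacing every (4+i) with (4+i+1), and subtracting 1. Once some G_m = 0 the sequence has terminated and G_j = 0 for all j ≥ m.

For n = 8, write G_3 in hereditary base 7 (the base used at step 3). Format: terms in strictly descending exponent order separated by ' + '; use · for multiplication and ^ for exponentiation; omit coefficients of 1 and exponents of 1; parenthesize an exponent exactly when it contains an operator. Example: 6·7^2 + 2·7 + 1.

(0) 8|_4 = 2·4 ↦ 2·5|_5 = 10 ⇒ 9
(1) 9|_5 = 5 + 4 ↦ 6 + 4|_6 = 10 ⇒ 9
(2) 9|_6 = 6 + 3 ↦ 7 + 3|_7 = 10 ⇒ 9

7 + 2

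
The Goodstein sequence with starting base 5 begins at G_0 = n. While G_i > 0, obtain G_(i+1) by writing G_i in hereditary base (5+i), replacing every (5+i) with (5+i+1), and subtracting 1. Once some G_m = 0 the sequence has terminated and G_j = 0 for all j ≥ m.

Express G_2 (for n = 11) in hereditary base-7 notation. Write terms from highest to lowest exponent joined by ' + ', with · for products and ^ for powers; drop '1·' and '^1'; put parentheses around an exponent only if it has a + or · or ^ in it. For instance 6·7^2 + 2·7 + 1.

7 + 6

(0) 11|_5 = 2·5 + 1 ↦ 2·6 + 1|_6 = 13 ⇒ 12
(1) 12|_6 = 2·6 ↦ 2·7|_7 = 14 ⇒ 13
(2) 13|_7 = 7 + 6 ↦ 8 + 6|_8 = 14 ⇒ 13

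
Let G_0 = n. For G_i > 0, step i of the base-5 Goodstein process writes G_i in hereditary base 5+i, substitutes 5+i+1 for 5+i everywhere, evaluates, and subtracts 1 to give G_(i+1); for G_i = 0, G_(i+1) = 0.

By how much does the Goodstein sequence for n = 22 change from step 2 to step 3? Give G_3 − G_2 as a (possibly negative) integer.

step 0: 22 = 4·5 + 2; sub 6 for 5: 4·6 + 2; = 26; G_1 = 26−1 = 25
step 1: 25 = 4·6 + 1; sub 7 for 6: 4·7 + 1; = 29; G_2 = 29−1 = 28
step 2: 28 = 4·7; sub 8 for 7: 4·8; = 32; G_3 = 32−1 = 31

3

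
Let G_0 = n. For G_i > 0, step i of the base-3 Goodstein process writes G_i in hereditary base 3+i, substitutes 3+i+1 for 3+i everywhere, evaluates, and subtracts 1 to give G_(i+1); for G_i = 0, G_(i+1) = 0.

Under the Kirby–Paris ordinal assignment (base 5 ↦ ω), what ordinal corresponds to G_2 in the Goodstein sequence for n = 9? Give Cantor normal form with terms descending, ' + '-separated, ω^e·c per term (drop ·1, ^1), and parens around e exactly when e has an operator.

base 3: 9 = 3^2; at 4: 4^2 = 16; next = 15
base 4: 15 = 3·4 + 3; at 5: 3·5 + 3 = 18; next = 17
base 5: 17 = 3·5 + 2; at 6: 3·6 + 2 = 20; next = 19

ω·3 + 2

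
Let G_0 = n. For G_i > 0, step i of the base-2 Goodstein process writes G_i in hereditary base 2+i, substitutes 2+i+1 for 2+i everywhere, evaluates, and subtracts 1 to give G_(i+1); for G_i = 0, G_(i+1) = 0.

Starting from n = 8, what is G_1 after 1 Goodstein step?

80

G_0=8  [base 2] 2^(2 + 1)  →[2↦3]→  3^(3 + 1) = 81  −1 ⇒ G_1=80
G_1=80  [base 3] 2·3^3 + 2·3^2 + 2·3 + 2  →[3↦4]→  2·4^4 + 2·4^2 + 2·4 + 2 = 554  −1 ⇒ G_2=553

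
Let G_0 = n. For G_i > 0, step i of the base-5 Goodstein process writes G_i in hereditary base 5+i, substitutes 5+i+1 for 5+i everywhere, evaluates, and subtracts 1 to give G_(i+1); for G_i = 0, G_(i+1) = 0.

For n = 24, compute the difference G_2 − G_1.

i=0: 24 = 4·5 + 4 (b=5); 5→6: 4·6 + 4 = 28; 28−1 = 27
i=1: 27 = 4·6 + 3 (b=6); 6→7: 4·7 + 3 = 31; 31−1 = 30

3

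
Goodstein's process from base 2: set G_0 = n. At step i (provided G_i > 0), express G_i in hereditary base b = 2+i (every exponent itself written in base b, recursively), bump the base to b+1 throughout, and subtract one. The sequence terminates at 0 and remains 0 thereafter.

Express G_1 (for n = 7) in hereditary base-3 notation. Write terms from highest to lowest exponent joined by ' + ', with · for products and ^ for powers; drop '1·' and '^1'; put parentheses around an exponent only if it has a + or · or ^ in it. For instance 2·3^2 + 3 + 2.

G_0=7  [base 2] 2^2 + 2 + 1  →[2↦3]→  3^3 + 3 + 1 = 31  −1 ⇒ G_1=30
G_1=30  [base 3] 3^3 + 3  →[3↦4]→  4^4 + 4 = 260  −1 ⇒ G_2=259

3^3 + 3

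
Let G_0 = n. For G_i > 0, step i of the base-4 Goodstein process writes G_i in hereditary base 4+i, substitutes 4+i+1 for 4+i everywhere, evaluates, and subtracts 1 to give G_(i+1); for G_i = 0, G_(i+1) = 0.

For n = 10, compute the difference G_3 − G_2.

1

[0] 10 ≡ 2·4 + 2 (base 4). Lift 5: 12. −1: 11.
[1] 11 ≡ 2·5 + 1 (base 5). Lift 6: 13. −1: 12.
[2] 12 ≡ 2·6 (base 6). Lift 7: 14. −1: 13.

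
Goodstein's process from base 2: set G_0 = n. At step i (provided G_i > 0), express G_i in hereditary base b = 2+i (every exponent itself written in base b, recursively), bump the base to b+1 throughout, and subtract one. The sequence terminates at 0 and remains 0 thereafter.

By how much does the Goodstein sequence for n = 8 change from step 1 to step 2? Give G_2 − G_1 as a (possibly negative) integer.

473

[0] 8 ≡ 2^(2 + 1) (base 2). Lift 3: 81. −1: 80.
[1] 80 ≡ 2·3^3 + 2·3^2 + 2·3 + 2 (base 3). Lift 4: 554. −1: 553.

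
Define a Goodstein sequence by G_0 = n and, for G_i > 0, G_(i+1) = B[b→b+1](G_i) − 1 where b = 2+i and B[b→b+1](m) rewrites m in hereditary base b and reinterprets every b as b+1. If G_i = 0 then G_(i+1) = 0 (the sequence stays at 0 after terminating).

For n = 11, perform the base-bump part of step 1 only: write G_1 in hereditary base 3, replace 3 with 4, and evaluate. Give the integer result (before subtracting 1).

1028

base 2: 11 = 2^(2 + 1) + 2 + 1; at 3: 3^(3 + 1) + 3 + 1 = 85; next = 84
base 3: 84 = 3^(3 + 1) + 3; at 4: 4^(4 + 1) + 4 = 1028; next = 1027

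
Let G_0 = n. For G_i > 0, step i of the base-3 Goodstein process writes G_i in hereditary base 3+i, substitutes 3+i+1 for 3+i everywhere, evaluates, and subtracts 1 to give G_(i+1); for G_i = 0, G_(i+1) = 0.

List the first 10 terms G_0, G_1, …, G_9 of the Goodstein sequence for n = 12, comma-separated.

12, 19, 27, 37, 49, 63, 69, 75, 81, 87

(0) 12|_3 = 3^2 + 3 ↦ 4^2 + 4|_4 = 20 ⇒ 19
(1) 19|_4 = 4^2 + 3 ↦ 5^2 + 3|_5 = 28 ⇒ 27
(2) 27|_5 = 5^2 + 2 ↦ 6^2 + 2|_6 = 38 ⇒ 37
(3) 37|_6 = 6^2 + 1 ↦ 7^2 + 1|_7 = 50 ⇒ 49
(4) 49|_7 = 7^2 ↦ 8^2|_8 = 64 ⇒ 63
(5) 63|_8 = 7·8 + 7 ↦ 7·9 + 7|_9 = 70 ⇒ 69
(6) 69|_9 = 7·9 + 6 ↦ 7·10 + 6|_10 = 76 ⇒ 75
(7) 75|_10 = 7·10 + 5 ↦ 7·11 + 5|_11 = 82 ⇒ 81
(8) 81|_11 = 7·11 + 4 ↦ 7·12 + 4|_12 = 88 ⇒ 87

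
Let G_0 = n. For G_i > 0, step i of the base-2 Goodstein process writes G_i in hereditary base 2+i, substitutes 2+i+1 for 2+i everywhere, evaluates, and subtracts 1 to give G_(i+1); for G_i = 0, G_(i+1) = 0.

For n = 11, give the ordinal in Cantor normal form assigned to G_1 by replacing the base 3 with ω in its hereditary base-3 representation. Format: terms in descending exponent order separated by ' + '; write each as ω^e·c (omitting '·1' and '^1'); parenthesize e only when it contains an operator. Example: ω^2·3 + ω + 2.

ω^(ω + 1) + ω

i=0: 11 = 2^(2 + 1) + 2 + 1 (b=2); 2→3: 3^(3 + 1) + 3 + 1 = 85; 85−1 = 84
i=1: 84 = 3^(3 + 1) + 3 (b=3); 3→4: 4^(4 + 1) + 4 = 1028; 1028−1 = 1027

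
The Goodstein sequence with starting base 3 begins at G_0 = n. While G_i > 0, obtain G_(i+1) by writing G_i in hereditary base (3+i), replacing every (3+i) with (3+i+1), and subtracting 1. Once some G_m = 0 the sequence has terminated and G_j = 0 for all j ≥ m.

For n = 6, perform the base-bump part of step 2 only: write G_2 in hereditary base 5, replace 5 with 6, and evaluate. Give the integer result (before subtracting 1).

6 —HB3→ 2·3 —bump→ 2·4 = 8 —(−1)→ 7
7 —HB4→ 4 + 3 —bump→ 5 + 3 = 8 —(−1)→ 7
7 —HB5→ 5 + 2 —bump→ 6 + 2 = 8 —(−1)→ 7

8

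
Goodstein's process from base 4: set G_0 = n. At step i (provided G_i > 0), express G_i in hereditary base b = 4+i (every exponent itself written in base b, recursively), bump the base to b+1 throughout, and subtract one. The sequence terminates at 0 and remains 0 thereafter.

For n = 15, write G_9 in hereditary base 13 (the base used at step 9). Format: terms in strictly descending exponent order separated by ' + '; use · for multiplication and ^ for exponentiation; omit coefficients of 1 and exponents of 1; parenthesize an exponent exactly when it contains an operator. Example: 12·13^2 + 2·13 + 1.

[0] 15 ≡ 3·4 + 3 (base 4). Lift 5: 18. −1: 17.
[1] 17 ≡ 3·5 + 2 (base 5). Lift 6: 20. −1: 19.
[2] 19 ≡ 3·6 + 1 (base 6). Lift 7: 22. −1: 21.
[3] 21 ≡ 3·7 (base 7). Lift 8: 24. −1: 23.
[4] 23 ≡ 2·8 + 7 (base 8). Lift 9: 25. −1: 24.
[5] 24 ≡ 2·9 + 6 (base 9). Lift 10: 26. −1: 25.
[6] 25 ≡ 2·10 + 5 (base 10). Lift 11: 27. −1: 26.
[7] 26 ≡ 2·11 + 4 (base 11). Lift 12: 28. −1: 27.
[8] 27 ≡ 2·12 + 3 (base 12). Lift 13: 29. −1: 28.

2·13 + 2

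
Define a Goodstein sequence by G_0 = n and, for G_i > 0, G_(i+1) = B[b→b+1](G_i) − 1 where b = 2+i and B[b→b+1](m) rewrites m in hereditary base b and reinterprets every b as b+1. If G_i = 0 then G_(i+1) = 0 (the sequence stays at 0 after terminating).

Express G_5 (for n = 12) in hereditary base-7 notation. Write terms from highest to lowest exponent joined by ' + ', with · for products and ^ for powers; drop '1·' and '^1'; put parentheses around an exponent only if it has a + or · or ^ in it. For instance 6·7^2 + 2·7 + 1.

7^(7 + 1) + 2·7^2 + 7 + 4

i=0: 12 = 2^(2 + 1) + 2^2 (b=2); 2→3: 3^(3 + 1) + 3^3 = 108; 108−1 = 107
i=1: 107 = 3^(3 + 1) + 2·3^2 + 2·3 + 2 (b=3); 3→4: 4^(4 + 1) + 2·4^2 + 2·4 + 2 = 1066; 1066−1 = 1065
i=2: 1065 = 4^(4 + 1) + 2·4^2 + 2·4 + 1 (b=4); 4→5: 5^(5 + 1) + 2·5^2 + 2·5 + 1 = 15686; 15686−1 = 15685
i=3: 15685 = 5^(5 + 1) + 2·5^2 + 2·5 (b=5); 5→6: 6^(6 + 1) + 2·6^2 + 2·6 = 280020; 280020−1 = 280019
i=4: 280019 = 6^(6 + 1) + 2·6^2 + 6 + 5 (b=6); 6→7: 7^(7 + 1) + 2·7^2 + 7 + 5 = 5764911; 5764911−1 = 5764910
i=5: 5764910 = 7^(7 + 1) + 2·7^2 + 7 + 4 (b=7); 7→8: 8^(8 + 1) + 2·8^2 + 8 + 4 = 134217868; 134217868−1 = 134217867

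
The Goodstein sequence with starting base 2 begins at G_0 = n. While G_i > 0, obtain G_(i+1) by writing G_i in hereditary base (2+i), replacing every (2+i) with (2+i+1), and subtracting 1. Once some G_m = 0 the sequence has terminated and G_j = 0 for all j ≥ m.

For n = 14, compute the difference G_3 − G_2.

17469

[0] 14 ≡ 2^(2 + 1) + 2^2 + 2 (base 2). Lift 3: 111. −1: 110.
[1] 110 ≡ 3^(3 + 1) + 3^3 + 2 (base 3). Lift 4: 1282. −1: 1281.
[2] 1281 ≡ 4^(4 + 1) + 4^4 + 1 (base 4). Lift 5: 18751. −1: 18750.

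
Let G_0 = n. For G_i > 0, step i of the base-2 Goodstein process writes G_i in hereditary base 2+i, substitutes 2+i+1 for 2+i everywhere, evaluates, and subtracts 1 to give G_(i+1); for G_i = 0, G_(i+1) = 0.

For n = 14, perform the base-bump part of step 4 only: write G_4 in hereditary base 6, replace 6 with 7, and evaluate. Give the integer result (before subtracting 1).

G_0=14  [base 2] 2^(2 + 1) + 2^2 + 2  →[2↦3]→  3^(3 + 1) + 3^3 + 3 = 111  −1 ⇒ G_1=110
G_1=110  [base 3] 3^(3 + 1) + 3^3 + 2  →[3↦4]→  4^(4 + 1) + 4^4 + 2 = 1282  −1 ⇒ G_2=1281
G_2=1281  [base 4] 4^(4 + 1) + 4^4 + 1  →[4↦5]→  5^(5 + 1) + 5^5 + 1 = 18751  −1 ⇒ G_3=18750
G_3=18750  [base 5] 5^(5 + 1) + 5^5  →[5↦6]→  6^(6 + 1) + 6^6 = 326592  −1 ⇒ G_4=326591
G_4=326591  [base 6] 6^(6 + 1) + 5·6^5 + 5·6^4 + 5·6^3 + 5·6^2 + 5·6 + 5  →[6↦7]→  7^(7 + 1) + 5·7^5 + 5·7^4 + 5·7^3 + 5·7^2 + 5·7 + 5 = 5862841  −1 ⇒ G_5=5862840

5862841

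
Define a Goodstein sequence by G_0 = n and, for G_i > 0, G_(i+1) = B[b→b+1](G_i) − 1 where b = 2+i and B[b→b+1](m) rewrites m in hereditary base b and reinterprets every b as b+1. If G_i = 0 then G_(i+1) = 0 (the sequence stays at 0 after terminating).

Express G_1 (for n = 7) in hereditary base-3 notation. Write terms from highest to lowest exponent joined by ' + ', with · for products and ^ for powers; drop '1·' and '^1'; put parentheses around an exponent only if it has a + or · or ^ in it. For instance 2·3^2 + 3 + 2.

3^3 + 3

(0) 7|_2 = 2^2 + 2 + 1 ↦ 3^3 + 3 + 1|_3 = 31 ⇒ 30
(1) 30|_3 = 3^3 + 3 ↦ 4^4 + 4|_4 = 260 ⇒ 259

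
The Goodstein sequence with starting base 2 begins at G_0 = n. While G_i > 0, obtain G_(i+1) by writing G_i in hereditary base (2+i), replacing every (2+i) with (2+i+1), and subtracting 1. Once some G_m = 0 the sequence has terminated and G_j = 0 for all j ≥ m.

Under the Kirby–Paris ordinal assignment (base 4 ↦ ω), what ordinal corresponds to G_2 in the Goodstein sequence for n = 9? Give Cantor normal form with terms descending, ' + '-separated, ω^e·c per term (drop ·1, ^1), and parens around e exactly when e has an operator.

ω^ω·3 + ω^3·3 + ω^2·3 + ω·3 + 3

(0) 9|_2 = 2^(2 + 1) + 1 ↦ 3^(3 + 1) + 1|_3 = 82 ⇒ 81
(1) 81|_3 = 3^(3 + 1) ↦ 4^(4 + 1)|_4 = 1024 ⇒ 1023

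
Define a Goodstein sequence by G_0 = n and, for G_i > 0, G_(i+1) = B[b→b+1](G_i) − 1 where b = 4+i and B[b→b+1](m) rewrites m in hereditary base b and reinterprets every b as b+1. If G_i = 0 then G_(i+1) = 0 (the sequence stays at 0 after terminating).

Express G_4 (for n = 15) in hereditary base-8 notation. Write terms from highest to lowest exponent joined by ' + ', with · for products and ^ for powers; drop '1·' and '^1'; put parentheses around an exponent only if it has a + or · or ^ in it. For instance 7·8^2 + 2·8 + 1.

2·8 + 7

[0] 15 ≡ 3·4 + 3 (base 4). Lift 5: 18. −1: 17.
[1] 17 ≡ 3·5 + 2 (base 5). Lift 6: 20. −1: 19.
[2] 19 ≡ 3·6 + 1 (base 6). Lift 7: 22. −1: 21.
[3] 21 ≡ 3·7 (base 7). Lift 8: 24. −1: 23.
[4] 23 ≡ 2·8 + 7 (base 8). Lift 9: 25. −1: 24.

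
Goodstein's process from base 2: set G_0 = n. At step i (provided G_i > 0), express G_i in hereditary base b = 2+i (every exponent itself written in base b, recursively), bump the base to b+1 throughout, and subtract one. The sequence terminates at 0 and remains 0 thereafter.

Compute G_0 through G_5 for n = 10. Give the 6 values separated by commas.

base 2: 10 = 2^(2 + 1) + 2; at 3: 3^(3 + 1) + 3 = 84; next = 83
base 3: 83 = 3^(3 + 1) + 2; at 4: 4^(4 + 1) + 2 = 1026; next = 1025
base 4: 1025 = 4^(4 + 1) + 1; at 5: 5^(5 + 1) + 1 = 15626; next = 15625
base 5: 15625 = 5^(5 + 1); at 6: 6^(6 + 1) = 279936; next = 279935
base 6: 279935 = 5·6^6 + 5·6^5 + 5·6^4 + 5·6^3 + 5·6^2 + 5·6 + 5; at 7: 5·7^7 + 5·7^5 + 5·7^4 + 5·7^3 + 5·7^2 + 5·7 + 5 = 4215755; next = 4215754

10, 83, 1025, 15625, 279935, 4215754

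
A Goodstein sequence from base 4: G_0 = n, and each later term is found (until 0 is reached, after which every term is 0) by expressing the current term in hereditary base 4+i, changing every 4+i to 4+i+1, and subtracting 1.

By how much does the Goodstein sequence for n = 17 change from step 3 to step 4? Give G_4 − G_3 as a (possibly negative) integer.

17 —HB4→ 4^2 + 1 —bump→ 5^2 + 1 = 26 —(−1)→ 25
25 —HB5→ 5^2 —bump→ 6^2 = 36 —(−1)→ 35
35 —HB6→ 5·6 + 5 —bump→ 5·7 + 5 = 40 —(−1)→ 39
39 —HB7→ 5·7 + 4 —bump→ 5·8 + 4 = 44 —(−1)→ 43

4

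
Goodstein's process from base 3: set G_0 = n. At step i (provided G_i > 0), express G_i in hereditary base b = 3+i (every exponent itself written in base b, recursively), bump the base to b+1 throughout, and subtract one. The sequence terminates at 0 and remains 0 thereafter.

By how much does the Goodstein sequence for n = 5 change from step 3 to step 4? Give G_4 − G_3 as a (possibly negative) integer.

-1

5 —HB3→ 3 + 2 —bump→ 4 + 2 = 6 —(−1)→ 5
5 —HB4→ 4 + 1 —bump→ 5 + 1 = 6 —(−1)→ 5
5 —HB5→ 5 —bump→ 6 = 6 —(−1)→ 5
5 —HB6→ 5 —bump→ 5 = 5 —(−1)→ 4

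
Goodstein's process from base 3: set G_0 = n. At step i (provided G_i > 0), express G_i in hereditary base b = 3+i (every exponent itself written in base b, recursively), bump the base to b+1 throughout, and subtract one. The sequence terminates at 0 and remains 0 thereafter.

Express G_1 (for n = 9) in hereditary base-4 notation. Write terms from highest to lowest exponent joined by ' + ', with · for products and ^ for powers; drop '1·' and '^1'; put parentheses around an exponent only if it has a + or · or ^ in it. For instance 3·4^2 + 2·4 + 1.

i=0: 9 = 3^2 (b=3); 3→4: 4^2 = 16; 16−1 = 15
i=1: 15 = 3·4 + 3 (b=4); 4→5: 3·5 + 3 = 18; 18−1 = 17

3·4 + 3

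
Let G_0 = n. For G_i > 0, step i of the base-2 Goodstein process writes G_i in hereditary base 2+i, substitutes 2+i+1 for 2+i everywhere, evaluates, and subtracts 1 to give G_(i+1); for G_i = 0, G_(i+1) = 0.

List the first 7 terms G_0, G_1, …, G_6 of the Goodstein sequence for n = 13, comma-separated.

13, 108, 1279, 16092, 280711, 5765998, 134219479

i=0: 13 = 2^(2 + 1) + 2^2 + 1 (b=2); 2→3: 3^(3 + 1) + 3^3 + 1 = 109; 109−1 = 108
i=1: 108 = 3^(3 + 1) + 3^3 (b=3); 3→4: 4^(4 + 1) + 4^4 = 1280; 1280−1 = 1279
i=2: 1279 = 4^(4 + 1) + 3·4^3 + 3·4^2 + 3·4 + 3 (b=4); 4→5: 5^(5 + 1) + 3·5^3 + 3·5^2 + 3·5 + 3 = 16093; 16093−1 = 16092
i=3: 16092 = 5^(5 + 1) + 3·5^3 + 3·5^2 + 3·5 + 2 (b=5); 5→6: 6^(6 + 1) + 3·6^3 + 3·6^2 + 3·6 + 2 = 280712; 280712−1 = 280711
i=4: 280711 = 6^(6 + 1) + 3·6^3 + 3·6^2 + 3·6 + 1 (b=6); 6→7: 7^(7 + 1) + 3·7^3 + 3·7^2 + 3·7 + 1 = 5765999; 5765999−1 = 5765998
i=5: 5765998 = 7^(7 + 1) + 3·7^3 + 3·7^2 + 3·7 (b=7); 7→8: 8^(8 + 1) + 3·8^3 + 3·8^2 + 3·8 = 134219480; 134219480−1 = 134219479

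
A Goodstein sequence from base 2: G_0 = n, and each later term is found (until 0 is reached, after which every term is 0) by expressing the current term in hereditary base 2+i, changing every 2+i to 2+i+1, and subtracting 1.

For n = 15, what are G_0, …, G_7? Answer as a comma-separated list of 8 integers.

15, 111, 1283, 18752, 326593, 6588344, 150994943, 3524450280

i=0: 15 = 2^(2 + 1) + 2^2 + 2 + 1 (b=2); 2→3: 3^(3 + 1) + 3^3 + 3 + 1 = 112; 112−1 = 111
i=1: 111 = 3^(3 + 1) + 3^3 + 3 (b=3); 3→4: 4^(4 + 1) + 4^4 + 4 = 1284; 1284−1 = 1283
i=2: 1283 = 4^(4 + 1) + 4^4 + 3 (b=4); 4→5: 5^(5 + 1) + 5^5 + 3 = 18753; 18753−1 = 18752
i=3: 18752 = 5^(5 + 1) + 5^5 + 2 (b=5); 5→6: 6^(6 + 1) + 6^6 + 2 = 326594; 326594−1 = 326593
i=4: 326593 = 6^(6 + 1) + 6^6 + 1 (b=6); 6→7: 7^(7 + 1) + 7^7 + 1 = 6588345; 6588345−1 = 6588344
i=5: 6588344 = 7^(7 + 1) + 7^7 (b=7); 7→8: 8^(8 + 1) + 8^8 = 150994944; 150994944−1 = 150994943
i=6: 150994943 = 8^(8 + 1) + 7·8^7 + 7·8^6 + 7·8^5 + 7·8^4 + 7·8^3 + 7·8^2 + 7·8 + 7 (b=8); 8→9: 9^(9 + 1) + 7·9^7 + 7·9^6 + 7·9^5 + 7·9^4 + 7·9^3 + 7·9^2 + 7·9 + 7 = 3524450281; 3524450281−1 = 3524450280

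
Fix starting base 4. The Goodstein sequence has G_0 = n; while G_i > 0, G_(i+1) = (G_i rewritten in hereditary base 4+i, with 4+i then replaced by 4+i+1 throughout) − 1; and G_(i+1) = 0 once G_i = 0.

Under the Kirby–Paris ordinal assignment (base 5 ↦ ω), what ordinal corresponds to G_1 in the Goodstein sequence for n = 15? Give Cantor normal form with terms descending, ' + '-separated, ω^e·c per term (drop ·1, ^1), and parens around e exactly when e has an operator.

ω·3 + 2

step 0: 15 = 3·4 + 3; sub 5 for 4: 3·5 + 3; = 18; G_1 = 18−1 = 17
step 1: 17 = 3·5 + 2; sub 6 for 5: 3·6 + 2; = 20; G_2 = 20−1 = 19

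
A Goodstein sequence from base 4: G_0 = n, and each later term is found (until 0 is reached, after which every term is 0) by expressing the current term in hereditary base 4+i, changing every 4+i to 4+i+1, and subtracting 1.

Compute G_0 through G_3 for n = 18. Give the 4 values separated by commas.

base 4: 18 = 4^2 + 2; at 5: 5^2 + 2 = 27; next = 26
base 5: 26 = 5^2 + 1; at 6: 6^2 + 1 = 37; next = 36
base 6: 36 = 6^2; at 7: 7^2 = 49; next = 48

18, 26, 36, 48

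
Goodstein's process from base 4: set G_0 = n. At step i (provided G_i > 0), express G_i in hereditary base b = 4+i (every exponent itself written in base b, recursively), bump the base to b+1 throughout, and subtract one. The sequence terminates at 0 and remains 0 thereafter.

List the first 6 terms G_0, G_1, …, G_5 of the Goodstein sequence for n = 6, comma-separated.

6 —HB4→ 4 + 2 —bump→ 5 + 2 = 7 —(−1)→ 6
6 —HB5→ 5 + 1 —bump→ 6 + 1 = 7 —(−1)→ 6
6 —HB6→ 6 —bump→ 7 = 7 —(−1)→ 6
6 —HB7→ 6 —bump→ 6 = 6 —(−1)→ 5
5 —HB8→ 5 —bump→ 5 = 5 —(−1)→ 4

6, 6, 6, 6, 5, 4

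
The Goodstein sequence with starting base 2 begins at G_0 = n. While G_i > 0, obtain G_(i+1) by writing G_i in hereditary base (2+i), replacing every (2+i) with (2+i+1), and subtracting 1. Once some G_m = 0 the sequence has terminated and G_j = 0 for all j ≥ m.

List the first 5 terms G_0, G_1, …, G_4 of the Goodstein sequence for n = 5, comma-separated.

5, 27, 255, 467, 775

i=0: 5 = 2^2 + 1 (b=2); 2→3: 3^3 + 1 = 28; 28−1 = 27
i=1: 27 = 3^3 (b=3); 3→4: 4^4 = 256; 256−1 = 255
i=2: 255 = 3·4^3 + 3·4^2 + 3·4 + 3 (b=4); 4→5: 3·5^3 + 3·5^2 + 3·5 + 3 = 468; 468−1 = 467
i=3: 467 = 3·5^3 + 3·5^2 + 3·5 + 2 (b=5); 5→6: 3·6^3 + 3·6^2 + 3·6 + 2 = 776; 776−1 = 775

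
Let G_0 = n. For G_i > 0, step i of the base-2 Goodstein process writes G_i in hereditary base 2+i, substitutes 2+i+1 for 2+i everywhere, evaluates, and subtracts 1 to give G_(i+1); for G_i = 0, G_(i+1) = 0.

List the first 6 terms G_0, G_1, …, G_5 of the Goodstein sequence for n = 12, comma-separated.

12 —HB2→ 2^(2 + 1) + 2^2 —bump→ 3^(3 + 1) + 3^3 = 108 —(−1)→ 107
107 —HB3→ 3^(3 + 1) + 2·3^2 + 2·3 + 2 —bump→ 4^(4 + 1) + 2·4^2 + 2·4 + 2 = 1066 —(−1)→ 1065
1065 —HB4→ 4^(4 + 1) + 2·4^2 + 2·4 + 1 —bump→ 5^(5 + 1) + 2·5^2 + 2·5 + 1 = 15686 —(−1)→ 15685
15685 —HB5→ 5^(5 + 1) + 2·5^2 + 2·5 —bump→ 6^(6 + 1) + 2·6^2 + 2·6 = 280020 —(−1)→ 280019
280019 —HB6→ 6^(6 + 1) + 2·6^2 + 6 + 5 —bump→ 7^(7 + 1) + 2·7^2 + 7 + 5 = 5764911 —(−1)→ 5764910

12, 107, 1065, 15685, 280019, 5764910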